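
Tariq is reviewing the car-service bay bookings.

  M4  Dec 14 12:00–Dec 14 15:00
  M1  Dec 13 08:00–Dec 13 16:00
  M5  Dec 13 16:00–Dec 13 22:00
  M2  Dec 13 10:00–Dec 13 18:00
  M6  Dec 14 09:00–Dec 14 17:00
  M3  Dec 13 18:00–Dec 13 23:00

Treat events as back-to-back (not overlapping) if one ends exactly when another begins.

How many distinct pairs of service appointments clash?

4

Sorted by start: M1, M2, M5, M3, M6, M4.
M2 starts before M1 ends → M1 and M2 overlap.
M5 starts exactly when M1 ends (back-to-back, no overlap), so M1 has no further overlaps.
M5 starts before M2 ends → M2 and M5 overlap.
M3 starts exactly when M2 ends (back-to-back, no overlap), so M2 has no further overlaps.
M3 starts before M5 ends → M5 and M3 overlap.
M6 starts after M5 ends, so M5 has no further overlaps.
M6 starts after M3 ends, so M3 has no further overlaps.
M4 starts before M6 ends → M6 and M4 overlap.
Overlapping pairs: M1 & M2, M2 & M5, M3 & M5, M4 & M6 — 4 in total.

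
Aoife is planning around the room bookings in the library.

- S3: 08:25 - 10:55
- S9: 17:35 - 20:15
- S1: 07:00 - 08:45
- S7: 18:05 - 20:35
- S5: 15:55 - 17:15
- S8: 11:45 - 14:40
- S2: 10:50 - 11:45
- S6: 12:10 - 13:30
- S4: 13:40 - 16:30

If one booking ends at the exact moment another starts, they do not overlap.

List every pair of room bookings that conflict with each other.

Two intervals overlap when each starts before the other ends.
Sorted by start: S1, S3, S2, S8, S6, S4, S5, S9, S7.
S3 starts before S1 ends → S1 and S3 overlap.
S2 starts after S1 ends — done with S1.
S2 starts before S3 ends → S3 and S2 overlap.
S8 starts after S3 ends — done with S3.
S8 starts exactly when S2 ends (back-to-back, no overlap) — done with S2.
S6 starts before S8 ends → S8 and S6 overlap.
S4 starts before S8 ends → S8 and S4 overlap.
S5 starts after S8 ends — done with S8.
S4 starts after S6 ends — done with S6.
S5 starts before S4 ends → S4 and S5 overlap.
S9 starts after S4 ends — done with S4.
S9 starts after S5 ends — done with S5.
S7 starts before S9 ends → S9 and S7 overlap.

S1 & S3, S2 & S3, S4 & S5, S4 & S8, S6 & S8, S7 & S9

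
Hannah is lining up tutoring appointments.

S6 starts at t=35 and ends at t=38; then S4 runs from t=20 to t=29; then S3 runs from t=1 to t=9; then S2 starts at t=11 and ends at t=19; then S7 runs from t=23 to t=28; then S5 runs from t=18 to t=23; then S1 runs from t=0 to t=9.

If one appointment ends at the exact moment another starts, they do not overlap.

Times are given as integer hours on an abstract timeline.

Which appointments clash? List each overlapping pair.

S1 & S3, S2 & S5, S4 & S5, S4 & S7

Sorted by start: S1, S3, S2, S5, S4, S7, S6.
S3 starts before S1 ends → S1 and S3 overlap.
S2 starts after S1 ends, so S1 has no further overlaps.
S2 starts after S3 ends, so S3 has no further overlaps.
S5 starts before S2 ends → S2 and S5 overlap.
S4 starts after S2 ends, so S2 has no further overlaps.
S4 starts before S5 ends → S5 and S4 overlap.
S7 starts exactly when S5 ends (back-to-back, no overlap), so S5 has no further overlaps.
S7 starts before S4 ends → S4 and S7 overlap.
S6 starts after S4 ends.
S6 starts after S7 ends.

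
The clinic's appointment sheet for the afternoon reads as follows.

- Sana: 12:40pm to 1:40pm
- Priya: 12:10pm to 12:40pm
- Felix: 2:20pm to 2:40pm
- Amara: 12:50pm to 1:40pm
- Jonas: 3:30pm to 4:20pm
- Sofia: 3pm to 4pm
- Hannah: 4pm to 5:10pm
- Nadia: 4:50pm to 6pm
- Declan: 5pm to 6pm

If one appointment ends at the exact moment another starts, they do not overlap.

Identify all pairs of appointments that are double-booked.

Check each pair: they overlap iff neither finishes before the other starts.
Sorted by start: Priya, Sana, Amara, Felix, Sofia, Jonas, Hannah, Nadia, Declan.
Sana starts exactly when Priya ends (back-to-back, no overlap) — done with Priya.
Amara starts before Sana ends → Sana and Amara overlap.
Felix starts after Sana ends — done with Sana.
Felix starts after Amara ends — done with Amara.
Sofia starts after Felix ends — done with Felix.
Jonas starts before Sofia ends → Sofia and Jonas overlap.
Hannah starts exactly when Sofia ends (back-to-back, no overlap) — done with Sofia.
Hannah starts before Jonas ends → Jonas and Hannah overlap.
Nadia starts after Jonas ends — done with Jonas.
Nadia starts before Hannah ends → Hannah and Nadia overlap.
Declan starts before Hannah ends → Hannah and Declan overlap.
Declan starts before Nadia ends → Nadia and Declan overlap.

Amara & Sana, Declan & Hannah, Declan & Nadia, Hannah & Jonas, Hannah & Nadia, Jonas & Sofia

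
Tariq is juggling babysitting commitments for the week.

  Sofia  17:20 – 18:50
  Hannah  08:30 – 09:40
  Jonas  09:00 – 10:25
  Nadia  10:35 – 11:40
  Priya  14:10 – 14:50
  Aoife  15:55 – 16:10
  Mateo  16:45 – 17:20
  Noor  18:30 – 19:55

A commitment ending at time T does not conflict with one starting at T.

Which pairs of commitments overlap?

Check each pair: they overlap iff neither finishes before the other starts.
Sorted by start: Hannah, Jonas, Nadia, Priya, Aoife, Mateo, Sofia, Noor.
Jonas starts before Hannah ends → Hannah and Jonas overlap.
Nadia starts after Hannah ends, so nothing later overlaps Hannah either.
Nadia starts after Jonas ends, so nothing later overlaps Jonas either.
Priya starts after Nadia ends, so nothing later overlaps Nadia either.
Aoife starts after Priya ends, so nothing later overlaps Priya either.
Mateo starts after Aoife ends, so nothing later overlaps Aoife either.
Sofia starts exactly when Mateo ends (back-to-back, no overlap), so nothing later overlaps Mateo either.
Noor starts before Sofia ends → Sofia and Noor overlap.

Hannah & Jonas, Noor & Sofia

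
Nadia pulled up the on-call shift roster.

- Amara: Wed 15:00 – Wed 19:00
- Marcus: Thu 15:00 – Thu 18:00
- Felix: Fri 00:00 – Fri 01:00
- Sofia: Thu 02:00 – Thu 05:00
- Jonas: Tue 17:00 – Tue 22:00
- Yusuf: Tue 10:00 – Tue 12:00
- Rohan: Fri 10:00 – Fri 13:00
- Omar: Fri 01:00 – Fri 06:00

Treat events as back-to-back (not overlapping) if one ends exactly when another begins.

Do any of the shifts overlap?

No

Check each pair: they overlap iff neither finishes before the other starts.
Sorted by start: Yusuf, Jonas, Amara, Sofia, Marcus, Felix, Omar, Rohan.
Jonas starts after Yusuf ends; Yusuf is clear from here.
Amara starts after Jonas ends; Jonas is clear from here.
Sofia starts after Amara ends; Amara is clear from here.
Marcus starts after Sofia ends; Sofia is clear from here.
Felix starts after Marcus ends; Marcus is clear from here.
Omar starts exactly when Felix ends (back-to-back, no overlap); Felix is clear from here.
Rohan starts after Omar ends.
Every pair is clear; the schedule has no overlaps.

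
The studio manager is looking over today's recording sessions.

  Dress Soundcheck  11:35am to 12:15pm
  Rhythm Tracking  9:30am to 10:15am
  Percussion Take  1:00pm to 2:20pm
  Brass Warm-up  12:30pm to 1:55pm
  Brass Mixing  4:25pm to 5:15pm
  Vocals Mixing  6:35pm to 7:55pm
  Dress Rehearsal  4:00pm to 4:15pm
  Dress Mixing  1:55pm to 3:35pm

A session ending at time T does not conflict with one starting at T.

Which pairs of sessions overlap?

Brass Warm-up & Percussion Take, Dress Mixing & Percussion Take

Two intervals overlap when each starts before the other ends.
Sorted by start: Rhythm Tracking, Dress Soundcheck, Brass Warm-up, Percussion Take, Dress Mixing, Dress Rehearsal, Brass Mixing, Vocals Mixing.
Dress Soundcheck starts after Rhythm Tracking ends; Rhythm Tracking is clear from here.
Brass Warm-up starts after Dress Soundcheck ends; Dress Soundcheck is clear from here.
Percussion Take starts before Brass Warm-up ends → Brass Warm-up and Percussion Take overlap.
Dress Mixing starts exactly when Brass Warm-up ends (back-to-back, no overlap); Brass Warm-up is clear from here.
Dress Mixing starts before Percussion Take ends → Percussion Take and Dress Mixing overlap.
Dress Rehearsal starts after Percussion Take ends; Percussion Take is clear from here.
Dress Rehearsal starts after Dress Mixing ends; Dress Mixing is clear from here.
Brass Mixing starts after Dress Rehearsal ends; Dress Rehearsal is clear from here.
Vocals Mixing starts after Brass Mixing ends.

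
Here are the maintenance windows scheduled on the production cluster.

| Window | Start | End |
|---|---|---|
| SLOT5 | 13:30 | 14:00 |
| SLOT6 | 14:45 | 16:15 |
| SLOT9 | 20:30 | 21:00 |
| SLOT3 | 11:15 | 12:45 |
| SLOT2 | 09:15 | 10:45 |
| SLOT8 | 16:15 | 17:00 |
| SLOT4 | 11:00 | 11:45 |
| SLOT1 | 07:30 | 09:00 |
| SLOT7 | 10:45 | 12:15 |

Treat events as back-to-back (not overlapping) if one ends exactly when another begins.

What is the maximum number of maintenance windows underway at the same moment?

3

Walk through starts and ends in time order (an end at T is processed before a start at T):
07:30 start SLOT1 → 1
09:00 end SLOT1 → 0
09:15 start SLOT2 → 1
10:45 end SLOT2 → 0
10:45 start SLOT7 → 1
11:00 start SLOT4 → 2
11:15 start SLOT3 → 3
11:45 end SLOT4 → 2
12:15 end SLOT7 → 1
12:45 end SLOT3 → 0
13:30 start SLOT5 → 1
14:00 end SLOT5 → 0
14:45 start SLOT6 → 1
16:15 end SLOT6 → 0
16:15 start SLOT8 → 1
17:00 end SLOT8 → 0
20:30 start SLOT9 → 1
21:00 end SLOT9 → 0
Peak is 3, at 11:15 (SLOT3, SLOT4, SLOT7).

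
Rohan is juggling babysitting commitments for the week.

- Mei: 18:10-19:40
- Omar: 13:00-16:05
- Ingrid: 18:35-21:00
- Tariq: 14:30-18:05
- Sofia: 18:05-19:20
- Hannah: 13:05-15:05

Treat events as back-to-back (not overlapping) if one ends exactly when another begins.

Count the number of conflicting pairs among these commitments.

Sorted by start: Omar, Hannah, Tariq, Sofia, Mei, Ingrid.
Hannah starts before Omar ends → Omar and Hannah overlap.
Tariq starts before Omar ends → Omar and Tariq overlap.
Sofia starts after Omar ends — done with Omar.
Tariq starts before Hannah ends → Hannah and Tariq overlap.
Sofia starts after Hannah ends — done with Hannah.
Sofia starts exactly when Tariq ends (back-to-back, no overlap) — done with Tariq.
Mei starts before Sofia ends → Sofia and Mei overlap.
Ingrid starts before Sofia ends → Sofia and Ingrid overlap.
Ingrid starts before Mei ends → Mei and Ingrid overlap.
Overlapping pairs: Hannah & Omar, Hannah & Tariq, Ingrid & Mei, Ingrid & Sofia, Mei & Sofia, Omar & Tariq — 6 in total.

6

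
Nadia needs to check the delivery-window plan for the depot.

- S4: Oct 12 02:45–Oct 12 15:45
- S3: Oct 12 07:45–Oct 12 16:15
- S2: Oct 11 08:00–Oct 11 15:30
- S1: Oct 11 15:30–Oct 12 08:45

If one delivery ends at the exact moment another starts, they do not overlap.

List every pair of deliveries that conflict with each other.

S1 & S3, S1 & S4, S3 & S4

Sorted by start: S2, S1, S4, S3.
S1 starts exactly when S2 ends (back-to-back, no overlap) — done with S2.
S4 starts before S1 ends → S1 and S4 overlap.
S3 starts before S1 ends → S1 and S3 overlap.
S3 starts before S4 ends → S4 and S3 overlap.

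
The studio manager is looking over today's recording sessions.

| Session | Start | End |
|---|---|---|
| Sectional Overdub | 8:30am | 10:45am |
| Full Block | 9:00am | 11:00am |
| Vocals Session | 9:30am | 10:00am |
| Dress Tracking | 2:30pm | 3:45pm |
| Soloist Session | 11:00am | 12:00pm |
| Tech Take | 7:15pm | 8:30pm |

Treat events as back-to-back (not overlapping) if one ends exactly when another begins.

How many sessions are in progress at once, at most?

3

Walk through starts and ends in time order (an end at T is processed before a start at T):
8:30am start Sectional Overdub → 1
9:00am start Full Block → 2
9:30am start Vocals Session → 3
10:00am end Vocals Session → 2
10:45am end Sectional Overdub → 1
11:00am end Full Block → 0
11:00am start Soloist Session → 1
12:00pm end Soloist Session → 0
2:30pm start Dress Tracking → 1
3:45pm end Dress Tracking → 0
7:15pm start Tech Take → 1
8:30pm end Tech Take → 0
Peak is 3, at 9:30am (Full Block, Sectional Overdub, Vocals Session).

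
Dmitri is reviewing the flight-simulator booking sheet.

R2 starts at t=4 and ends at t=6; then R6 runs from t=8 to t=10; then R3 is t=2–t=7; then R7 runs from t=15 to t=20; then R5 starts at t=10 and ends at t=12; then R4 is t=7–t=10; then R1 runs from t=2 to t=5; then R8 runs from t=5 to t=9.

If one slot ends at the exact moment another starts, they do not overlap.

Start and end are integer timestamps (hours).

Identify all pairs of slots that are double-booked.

R1 & R2, R1 & R3, R2 & R3, R2 & R8, R3 & R8, R4 & R6, R4 & R8, R6 & R8

Sorted by start: R1, R3, R2, R8, R4, R6, R5, R7.
R3 starts before R1 ends → R1 and R3 overlap.
R2 starts before R1 ends → R1 and R2 overlap.
R8 starts exactly when R1 ends (back-to-back, no overlap), so R1 has no further overlaps.
R2 starts before R3 ends → R3 and R2 overlap.
R8 starts before R3 ends → R3 and R8 overlap.
R4 starts exactly when R3 ends (back-to-back, no overlap), so R3 has no further overlaps.
R8 starts before R2 ends → R2 and R8 overlap.
R4 starts after R2 ends, so R2 has no further overlaps.
R4 starts before R8 ends → R8 and R4 overlap.
R6 starts before R8 ends → R8 and R6 overlap.
R5 starts after R8 ends, so R8 has no further overlaps.
R6 starts before R4 ends → R4 and R6 overlap.
R5 starts exactly when R4 ends (back-to-back, no overlap), so R4 has no further overlaps.
R5 starts exactly when R6 ends (back-to-back, no overlap), so R6 has no further overlaps.
R7 starts after R5 ends.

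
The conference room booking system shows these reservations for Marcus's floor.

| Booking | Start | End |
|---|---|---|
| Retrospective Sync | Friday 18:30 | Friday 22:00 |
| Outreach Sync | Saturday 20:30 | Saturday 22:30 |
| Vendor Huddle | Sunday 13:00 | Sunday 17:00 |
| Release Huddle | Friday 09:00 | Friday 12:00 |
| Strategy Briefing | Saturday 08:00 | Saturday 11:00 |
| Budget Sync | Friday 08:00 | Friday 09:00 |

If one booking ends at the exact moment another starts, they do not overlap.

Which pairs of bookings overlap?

no conflicts

Sorted by start: Budget Sync, Release Huddle, Retrospective Sync, Strategy Briefing, Outreach Sync, Vendor Huddle.
Release Huddle starts exactly when Budget Sync ends (back-to-back, no overlap), so Budget Sync has no further overlaps.
Retrospective Sync starts after Release Huddle ends, so Release Huddle has no further overlaps.
Strategy Briefing starts after Retrospective Sync ends, so Retrospective Sync has no further overlaps.
Outreach Sync starts after Strategy Briefing ends, so Strategy Briefing has no further overlaps.
Vendor Huddle starts after Outreach Sync ends.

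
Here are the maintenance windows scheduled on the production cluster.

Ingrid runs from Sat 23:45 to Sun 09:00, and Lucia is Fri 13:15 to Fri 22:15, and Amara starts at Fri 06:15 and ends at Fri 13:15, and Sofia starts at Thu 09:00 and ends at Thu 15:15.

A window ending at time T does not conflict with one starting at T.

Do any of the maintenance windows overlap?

Sorted by start: Sofia, Amara, Lucia, Ingrid.
Amara starts after Sofia ends; Sofia is clear from here.
Lucia starts exactly when Amara ends (back-to-back, no overlap); Amara is clear from here.
Ingrid starts after Lucia ends.
Every pair is clear; the schedule has no overlaps.

No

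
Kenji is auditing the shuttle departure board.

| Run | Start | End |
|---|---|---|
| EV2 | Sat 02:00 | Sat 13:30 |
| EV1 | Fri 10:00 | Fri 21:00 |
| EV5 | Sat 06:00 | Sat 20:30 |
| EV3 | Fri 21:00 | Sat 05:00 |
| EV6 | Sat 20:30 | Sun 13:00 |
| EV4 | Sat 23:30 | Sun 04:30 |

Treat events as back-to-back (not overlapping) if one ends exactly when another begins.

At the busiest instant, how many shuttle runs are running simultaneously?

2

Sweep the timeline, counting +1 at each start and −1 at each end (ends before starts at a tie):
Fri 10:00 start EV1 → 1
Fri 21:00 end EV1 → 0
Fri 21:00 start EV3 → 1
Sat 02:00 start EV2 → 2
Sat 05:00 end EV3 → 1
Sat 06:00 start EV5 → 2
Sat 13:30 end EV2 → 1
Sat 20:30 end EV5 → 0
Sat 20:30 start EV6 → 1
Sat 23:30 start EV4 → 2
Sun 04:30 end EV4 → 1
Sun 13:00 end EV6 → 0
Peak is 2, at Sat 02:00 (EV2, EV3).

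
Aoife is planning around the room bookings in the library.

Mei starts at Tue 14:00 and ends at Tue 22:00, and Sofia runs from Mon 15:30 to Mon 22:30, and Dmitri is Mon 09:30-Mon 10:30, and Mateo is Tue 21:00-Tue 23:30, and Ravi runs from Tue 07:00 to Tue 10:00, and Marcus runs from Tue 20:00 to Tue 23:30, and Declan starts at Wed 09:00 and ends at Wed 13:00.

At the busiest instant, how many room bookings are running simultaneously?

3

Sort all start/end points and keep a running count:
Mon 09:30 start Dmitri → 1
Mon 10:30 end Dmitri → 0
Mon 15:30 start Sofia → 1
Mon 22:30 end Sofia → 0
Tue 07:00 start Ravi → 1
Tue 10:00 end Ravi → 0
Tue 14:00 start Mei → 1
Tue 20:00 start Marcus → 2
Tue 21:00 start Mateo → 3
Tue 22:00 end Mei → 2
Tue 23:30 end Marcus → 1
Tue 23:30 end Mateo → 0
Wed 09:00 start Declan → 1
Wed 13:00 end Declan → 0
Peak is 3, at Tue 21:00 (Marcus, Mateo, Mei).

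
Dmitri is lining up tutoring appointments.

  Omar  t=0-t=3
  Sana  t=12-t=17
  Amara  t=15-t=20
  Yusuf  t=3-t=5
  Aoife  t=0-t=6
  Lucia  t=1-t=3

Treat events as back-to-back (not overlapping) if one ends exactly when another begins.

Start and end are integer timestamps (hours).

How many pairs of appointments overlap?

Sorted by start: Aoife, Omar, Lucia, Yusuf, Sana, Amara.
Omar starts before Aoife ends → Aoife and Omar overlap.
Lucia starts before Aoife ends → Aoife and Lucia overlap.
Yusuf starts before Aoife ends → Aoife and Yusuf overlap.
Sana starts after Aoife ends, so Aoife has no further overlaps.
Lucia starts before Omar ends → Omar and Lucia overlap.
Yusuf starts exactly when Omar ends (back-to-back, no overlap), so Omar has no further overlaps.
Yusuf starts exactly when Lucia ends (back-to-back, no overlap), so Lucia has no further overlaps.
Sana starts after Yusuf ends, so Yusuf has no further overlaps.
Amara starts before Sana ends → Sana and Amara overlap.
Overlapping pairs: Amara & Sana, Aoife & Lucia, Aoife & Omar, Aoife & Yusuf, Lucia & Omar — 5 in total.

5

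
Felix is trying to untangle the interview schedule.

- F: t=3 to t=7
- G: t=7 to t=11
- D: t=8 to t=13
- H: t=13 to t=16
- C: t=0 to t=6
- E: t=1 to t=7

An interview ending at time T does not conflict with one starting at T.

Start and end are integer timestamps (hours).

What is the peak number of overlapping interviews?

3

Sweep the timeline, counting +1 at each start and −1 at each end (ends before starts at a tie):
t=0 start C → 1
t=1 start E → 2
t=3 start F → 3
t=6 end C → 2
t=7 end E → 1
t=7 end F → 0
t=7 start G → 1
t=8 start D → 2
t=11 end G → 1
t=13 end D → 0
t=13 start H → 1
t=16 end H → 0
Peak is 3, at t=3 (C, E, F).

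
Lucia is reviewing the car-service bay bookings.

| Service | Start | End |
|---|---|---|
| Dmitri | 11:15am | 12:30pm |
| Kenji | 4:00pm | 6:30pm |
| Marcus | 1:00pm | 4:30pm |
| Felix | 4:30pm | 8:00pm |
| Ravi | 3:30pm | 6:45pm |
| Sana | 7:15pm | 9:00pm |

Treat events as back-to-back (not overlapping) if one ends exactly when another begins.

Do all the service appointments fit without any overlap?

Two intervals overlap when each starts before the other ends.
Sorted by start: Dmitri, Marcus, Ravi, Kenji, Felix, Sana.
Marcus starts after Dmitri ends, so Dmitri has no further overlaps.
Ravi starts before Marcus ends → Marcus and Ravi overlap.
That's a conflict, so the schedule is not conflict-free.

No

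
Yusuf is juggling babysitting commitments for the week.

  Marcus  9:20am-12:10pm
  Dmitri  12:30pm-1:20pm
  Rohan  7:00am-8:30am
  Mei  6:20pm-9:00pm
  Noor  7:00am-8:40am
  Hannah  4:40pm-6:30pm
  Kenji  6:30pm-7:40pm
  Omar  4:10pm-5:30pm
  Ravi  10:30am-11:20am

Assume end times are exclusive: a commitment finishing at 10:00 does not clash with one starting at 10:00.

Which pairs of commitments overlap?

Sorted by start: Noor, Rohan, Marcus, Ravi, Dmitri, Omar, Hannah, Mei, Kenji.
Rohan starts before Noor ends → Noor and Rohan overlap.
Marcus starts after Noor ends, so nothing later overlaps Noor either.
Marcus starts after Rohan ends, so nothing later overlaps Rohan either.
Ravi starts before Marcus ends → Marcus and Ravi overlap.
Dmitri starts after Marcus ends, so nothing later overlaps Marcus either.
Dmitri starts after Ravi ends, so nothing later overlaps Ravi either.
Omar starts after Dmitri ends, so nothing later overlaps Dmitri either.
Hannah starts before Omar ends → Omar and Hannah overlap.
Mei starts after Omar ends, so nothing later overlaps Omar either.
Mei starts before Hannah ends → Hannah and Mei overlap.
Kenji starts exactly when Hannah ends (back-to-back, no overlap).
Kenji starts before Mei ends → Mei and Kenji overlap.

Hannah & Mei, Hannah & Omar, Kenji & Mei, Marcus & Ravi, Noor & Rohan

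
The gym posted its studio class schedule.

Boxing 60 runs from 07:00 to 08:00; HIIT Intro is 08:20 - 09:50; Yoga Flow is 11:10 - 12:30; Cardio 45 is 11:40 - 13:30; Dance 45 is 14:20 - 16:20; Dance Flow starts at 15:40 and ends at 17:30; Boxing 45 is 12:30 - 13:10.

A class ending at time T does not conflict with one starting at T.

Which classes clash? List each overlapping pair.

Sorted by start: Boxing 60, HIIT Intro, Yoga Flow, Cardio 45, Boxing 45, Dance 45, Dance Flow.
HIIT Intro starts after Boxing 60 ends; Boxing 60 is clear from here.
Yoga Flow starts after HIIT Intro ends; HIIT Intro is clear from here.
Cardio 45 starts before Yoga Flow ends → Yoga Flow and Cardio 45 overlap.
Boxing 45 starts exactly when Yoga Flow ends (back-to-back, no overlap); Yoga Flow is clear from here.
Boxing 45 starts before Cardio 45 ends → Cardio 45 and Boxing 45 overlap.
Dance 45 starts after Cardio 45 ends; Cardio 45 is clear from here.
Dance 45 starts after Boxing 45 ends; Boxing 45 is clear from here.
Dance Flow starts before Dance 45 ends → Dance 45 and Dance Flow overlap.

Boxing 45 & Cardio 45, Cardio 45 & Yoga Flow, Dance 45 & Dance Flow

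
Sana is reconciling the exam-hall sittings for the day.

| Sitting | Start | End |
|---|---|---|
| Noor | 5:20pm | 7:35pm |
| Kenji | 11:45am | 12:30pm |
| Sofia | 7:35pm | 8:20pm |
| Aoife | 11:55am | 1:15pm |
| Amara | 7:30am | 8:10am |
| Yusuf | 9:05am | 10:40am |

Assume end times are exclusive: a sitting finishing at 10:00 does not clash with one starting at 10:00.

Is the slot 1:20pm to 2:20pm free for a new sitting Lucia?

Yes — the slot is free

Amara: ends 8:10am at or before Lucia starts 1:20pm → clear.
Yusuf: ends 10:40am at or before Lucia starts 1:20pm → clear.
Kenji: ends 12:30pm at or before Lucia starts 1:20pm → clear.
Aoife: ends 1:15pm at or before Lucia starts 1:20pm → clear.
Noor: starts 5:20pm at or after Lucia ends 2:20pm → clear.
Sofia: starts 7:35pm at or after Lucia ends 2:20pm → clear.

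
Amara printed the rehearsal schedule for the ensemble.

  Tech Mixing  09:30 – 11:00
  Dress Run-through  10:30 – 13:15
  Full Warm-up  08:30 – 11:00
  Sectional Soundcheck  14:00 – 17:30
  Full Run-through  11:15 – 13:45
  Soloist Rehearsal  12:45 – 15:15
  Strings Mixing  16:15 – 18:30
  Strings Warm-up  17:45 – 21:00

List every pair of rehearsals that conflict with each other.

Dress Run-through & Full Run-through, Dress Run-through & Full Warm-up, Dress Run-through & Soloist Rehearsal, Dress Run-through & Tech Mixing, Full Run-through & Soloist Rehearsal, Full Warm-up & Tech Mixing, Sectional Soundcheck & Soloist Rehearsal, Sectional Soundcheck & Strings Mixing, Strings Mixing & Strings Warm-up

Sorted by start: Full Warm-up, Tech Mixing, Dress Run-through, Full Run-through, Soloist Rehearsal, Sectional Soundcheck, Strings Mixing, Strings Warm-up.
Tech Mixing starts before Full Warm-up ends → Full Warm-up and Tech Mixing overlap.
Dress Run-through starts before Full Warm-up ends → Full Warm-up and Dress Run-through overlap.
Full Run-through starts after Full Warm-up ends; Full Warm-up is clear from here.
Dress Run-through starts before Tech Mixing ends → Tech Mixing and Dress Run-through overlap.
Full Run-through starts after Tech Mixing ends; Tech Mixing is clear from here.
Full Run-through starts before Dress Run-through ends → Dress Run-through and Full Run-through overlap.
Soloist Rehearsal starts before Dress Run-through ends → Dress Run-through and Soloist Rehearsal overlap.
Sectional Soundcheck starts after Dress Run-through ends; Dress Run-through is clear from here.
Soloist Rehearsal starts before Full Run-through ends → Full Run-through and Soloist Rehearsal overlap.
Sectional Soundcheck starts after Full Run-through ends; Full Run-through is clear from here.
Sectional Soundcheck starts before Soloist Rehearsal ends → Soloist Rehearsal and Sectional Soundcheck overlap.
Strings Mixing starts after Soloist Rehearsal ends; Soloist Rehearsal is clear from here.
Strings Mixing starts before Sectional Soundcheck ends → Sectional Soundcheck and Strings Mixing overlap.
Strings Warm-up starts after Sectional Soundcheck ends.
Strings Warm-up starts before Strings Mixing ends → Strings Mixing and Strings Warm-up overlap.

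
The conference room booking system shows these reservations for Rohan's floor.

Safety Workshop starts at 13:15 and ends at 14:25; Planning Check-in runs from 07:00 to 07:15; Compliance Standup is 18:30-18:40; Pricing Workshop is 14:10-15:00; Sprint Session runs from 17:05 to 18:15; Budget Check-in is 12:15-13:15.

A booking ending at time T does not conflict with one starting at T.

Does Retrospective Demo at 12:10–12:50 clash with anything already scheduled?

Yes — it overlaps Budget Check-in

Planning Check-in: ends 07:15 at or before Retrospective Demo starts 12:10 → clear.
Budget Check-in: starts 12:15 before Retrospective Demo ends 12:50, and ends 13:15 after Retrospective Demo starts 12:10 → overlap.
Safety Workshop: starts 13:15 at or after Retrospective Demo ends 12:50 → clear.
Pricing Workshop: starts 14:10 at or after Retrospective Demo ends 12:50 → clear.
Sprint Session: starts 17:05 at or after Retrospective Demo ends 12:50 → clear.
Compliance Standup: starts 18:30 at or after Retrospective Demo ends 12:50 → clear.
Retrospective Demo overlaps Budget Check-in.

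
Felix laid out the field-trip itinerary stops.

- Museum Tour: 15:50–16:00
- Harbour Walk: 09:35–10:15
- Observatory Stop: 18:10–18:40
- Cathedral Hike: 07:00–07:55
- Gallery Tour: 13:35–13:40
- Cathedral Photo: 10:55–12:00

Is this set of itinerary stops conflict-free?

Sorted by start: Cathedral Hike, Harbour Walk, Cathedral Photo, Gallery Tour, Museum Tour, Observatory Stop.
Harbour Walk starts after Cathedral Hike ends — done with Cathedral Hike.
Cathedral Photo starts after Harbour Walk ends — done with Harbour Walk.
Gallery Tour starts after Cathedral Photo ends — done with Cathedral Photo.
Museum Tour starts after Gallery Tour ends — done with Gallery Tour.
Observatory Stop starts after Museum Tour ends.
Every pair is clear; the schedule has no overlaps.

Yes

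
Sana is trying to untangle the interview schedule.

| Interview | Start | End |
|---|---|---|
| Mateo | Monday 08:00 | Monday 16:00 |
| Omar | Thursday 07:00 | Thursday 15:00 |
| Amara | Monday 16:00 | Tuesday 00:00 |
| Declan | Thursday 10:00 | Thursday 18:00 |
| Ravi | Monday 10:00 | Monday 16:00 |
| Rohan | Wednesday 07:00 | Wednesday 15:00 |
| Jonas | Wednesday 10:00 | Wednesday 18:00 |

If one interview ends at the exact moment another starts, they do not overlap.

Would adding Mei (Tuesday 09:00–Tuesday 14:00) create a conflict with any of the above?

Mateo: ends Monday 16:00 at or before Mei starts Tuesday 09:00 → clear.
Ravi: ends Monday 16:00 at or before Mei starts Tuesday 09:00 → clear.
Amara: ends Tuesday 00:00 at or before Mei starts Tuesday 09:00 → clear.
Rohan: starts Wednesday 07:00 at or after Mei ends Tuesday 14:00 → clear.
Jonas: starts Wednesday 10:00 at or after Mei ends Tuesday 14:00 → clear.
Omar: starts Thursday 07:00 at or after Mei ends Tuesday 14:00 → clear.
Declan: starts Thursday 10:00 at or after Mei ends Tuesday 14:00 → clear.

No — it doesn't clash with anything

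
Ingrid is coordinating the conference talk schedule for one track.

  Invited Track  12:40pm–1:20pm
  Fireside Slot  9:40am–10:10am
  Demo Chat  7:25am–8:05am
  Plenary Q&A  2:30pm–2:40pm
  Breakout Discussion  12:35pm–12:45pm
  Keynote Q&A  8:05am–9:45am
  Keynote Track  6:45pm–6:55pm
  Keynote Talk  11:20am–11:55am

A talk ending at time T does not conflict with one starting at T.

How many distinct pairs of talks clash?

Two intervals overlap when each starts before the other ends.
Sorted by start: Demo Chat, Keynote Q&A, Fireside Slot, Keynote Talk, Breakout Discussion, Invited Track, Plenary Q&A, Keynote Track.
Keynote Q&A starts exactly when Demo Chat ends (back-to-back, no overlap), so Demo Chat has no further overlaps.
Fireside Slot starts before Keynote Q&A ends → Keynote Q&A and Fireside Slot overlap.
Keynote Talk starts after Keynote Q&A ends, so Keynote Q&A has no further overlaps.
Keynote Talk starts after Fireside Slot ends, so Fireside Slot has no further overlaps.
Breakout Discussion starts after Keynote Talk ends, so Keynote Talk has no further overlaps.
Invited Track starts before Breakout Discussion ends → Breakout Discussion and Invited Track overlap.
Plenary Q&A starts after Breakout Discussion ends, so Breakout Discussion has no further overlaps.
Plenary Q&A starts after Invited Track ends, so Invited Track has no further overlaps.
Keynote Track starts after Plenary Q&A ends.
Overlapping pairs: Breakout Discussion & Invited Track, Fireside Slot & Keynote Q&A — 2 in total.

2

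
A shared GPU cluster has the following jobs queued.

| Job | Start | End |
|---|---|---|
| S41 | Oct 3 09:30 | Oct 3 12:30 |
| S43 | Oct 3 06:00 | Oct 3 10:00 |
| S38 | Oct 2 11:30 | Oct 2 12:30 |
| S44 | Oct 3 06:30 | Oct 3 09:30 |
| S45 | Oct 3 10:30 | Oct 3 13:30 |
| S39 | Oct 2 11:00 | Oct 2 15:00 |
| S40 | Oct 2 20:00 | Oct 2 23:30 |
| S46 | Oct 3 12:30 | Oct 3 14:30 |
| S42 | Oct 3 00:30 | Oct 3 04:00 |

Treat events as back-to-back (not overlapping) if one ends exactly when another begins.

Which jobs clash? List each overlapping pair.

Sorted by start: S39, S38, S40, S42, S43, S44, S41, S45, S46.
S38 starts before S39 ends → S39 and S38 overlap.
S40 starts after S39 ends — done with S39.
S40 starts after S38 ends — done with S38.
S42 starts after S40 ends — done with S40.
S43 starts after S42 ends — done with S42.
S44 starts before S43 ends → S43 and S44 overlap.
S41 starts before S43 ends → S43 and S41 overlap.
S45 starts after S43 ends — done with S43.
S41 starts exactly when S44 ends (back-to-back, no overlap) — done with S44.
S45 starts before S41 ends → S41 and S45 overlap.
S46 starts exactly when S41 ends (back-to-back, no overlap).
S46 starts before S45 ends → S45 and S46 overlap.

S38 & S39, S41 & S43, S41 & S45, S43 & S44, S45 & S46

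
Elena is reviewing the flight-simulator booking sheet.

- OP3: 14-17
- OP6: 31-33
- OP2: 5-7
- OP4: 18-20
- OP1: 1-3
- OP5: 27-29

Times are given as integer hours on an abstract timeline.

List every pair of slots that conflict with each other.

Sorted by start: OP1, OP2, OP3, OP4, OP5, OP6.
OP2 starts after OP1 ends, so nothing later overlaps OP1 either.
OP3 starts after OP2 ends, so nothing later overlaps OP2 either.
OP4 starts after OP3 ends, so nothing later overlaps OP3 either.
OP5 starts after OP4 ends, so nothing later overlaps OP4 either.
OP6 starts after OP5 ends.

no overlapping pairs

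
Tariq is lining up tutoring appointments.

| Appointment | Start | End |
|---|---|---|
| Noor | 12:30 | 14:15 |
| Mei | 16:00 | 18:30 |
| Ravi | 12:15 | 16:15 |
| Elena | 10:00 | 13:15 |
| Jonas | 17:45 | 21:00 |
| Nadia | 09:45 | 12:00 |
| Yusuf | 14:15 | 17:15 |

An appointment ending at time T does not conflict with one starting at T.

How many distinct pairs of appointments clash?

Sorted by start: Nadia, Elena, Ravi, Noor, Yusuf, Mei, Jonas.
Elena starts before Nadia ends → Nadia and Elena overlap.
Ravi starts after Nadia ends — done with Nadia.
Ravi starts before Elena ends → Elena and Ravi overlap.
Noor starts before Elena ends → Elena and Noor overlap.
Yusuf starts after Elena ends — done with Elena.
Noor starts before Ravi ends → Ravi and Noor overlap.
Yusuf starts before Ravi ends → Ravi and Yusuf overlap.
Mei starts before Ravi ends → Ravi and Mei overlap.
Jonas starts after Ravi ends.
Yusuf starts exactly when Noor ends (back-to-back, no overlap) — done with Noor.
Mei starts before Yusuf ends → Yusuf and Mei overlap.
Jonas starts after Yusuf ends.
Jonas starts before Mei ends → Mei and Jonas overlap.
Overlapping pairs: Elena & Nadia, Elena & Noor, Elena & Ravi, Jonas & Mei, Mei & Ravi, Mei & Yusuf, Noor & Ravi, Ravi & Yusuf — 8 in total.

8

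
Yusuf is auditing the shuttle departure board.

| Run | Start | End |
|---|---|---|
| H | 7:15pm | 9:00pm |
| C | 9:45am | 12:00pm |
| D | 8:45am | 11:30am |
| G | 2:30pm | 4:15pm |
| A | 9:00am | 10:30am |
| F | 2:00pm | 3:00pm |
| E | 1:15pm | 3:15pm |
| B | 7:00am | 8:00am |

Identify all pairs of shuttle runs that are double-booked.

Sorted by start: B, D, A, C, E, F, G, H.
D starts after B ends; B is clear from here.
A starts before D ends → D and A overlap.
C starts before D ends → D and C overlap.
E starts after D ends; D is clear from here.
C starts before A ends → A and C overlap.
E starts after A ends; A is clear from here.
E starts after C ends; C is clear from here.
F starts before E ends → E and F overlap.
G starts before E ends → E and G overlap.
H starts after E ends.
G starts before F ends → F and G overlap.
H starts after F ends.
H starts after G ends.

A & C, A & D, C & D, E & F, E & G, F & G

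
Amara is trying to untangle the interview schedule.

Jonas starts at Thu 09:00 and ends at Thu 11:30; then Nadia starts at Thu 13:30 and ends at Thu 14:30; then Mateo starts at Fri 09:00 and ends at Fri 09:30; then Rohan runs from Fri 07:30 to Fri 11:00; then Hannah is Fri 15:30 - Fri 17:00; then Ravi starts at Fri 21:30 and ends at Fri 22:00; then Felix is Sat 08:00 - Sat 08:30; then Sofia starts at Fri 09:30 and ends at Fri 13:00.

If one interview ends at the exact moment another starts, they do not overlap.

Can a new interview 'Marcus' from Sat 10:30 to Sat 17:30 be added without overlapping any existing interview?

Yes — the slot is free

Jonas: ends Thu 11:30 at or before Marcus starts Sat 10:30 → clear.
Nadia: ends Thu 14:30 at or before Marcus starts Sat 10:30 → clear.
Rohan: ends Fri 11:00 at or before Marcus starts Sat 10:30 → clear.
Mateo: ends Fri 09:30 at or before Marcus starts Sat 10:30 → clear.
Sofia: ends Fri 13:00 at or before Marcus starts Sat 10:30 → clear.
Hannah: ends Fri 17:00 at or before Marcus starts Sat 10:30 → clear.
Ravi: ends Fri 22:00 at or before Marcus starts Sat 10:30 → clear.
Felix: ends Sat 08:30 at or before Marcus starts Sat 10:30 → clear.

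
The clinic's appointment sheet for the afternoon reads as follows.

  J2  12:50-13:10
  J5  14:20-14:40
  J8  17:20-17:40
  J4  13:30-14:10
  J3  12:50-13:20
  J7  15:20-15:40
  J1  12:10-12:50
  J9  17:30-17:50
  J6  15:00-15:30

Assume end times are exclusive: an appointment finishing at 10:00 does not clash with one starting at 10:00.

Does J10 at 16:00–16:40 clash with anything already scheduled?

J1: ends 12:50 at or before J10 starts 16:00 → clear.
J2: ends 13:10 at or before J10 starts 16:00 → clear.
J3: ends 13:20 at or before J10 starts 16:00 → clear.
J4: ends 14:10 at or before J10 starts 16:00 → clear.
J5: ends 14:40 at or before J10 starts 16:00 → clear.
J6: ends 15:30 at or before J10 starts 16:00 → clear.
J7: ends 15:40 at or before J10 starts 16:00 → clear.
J8: starts 17:20 at or after J10 ends 16:40 → clear.
J9: starts 17:30 at or after J10 ends 16:40 → clear.

No — it doesn't clash with anything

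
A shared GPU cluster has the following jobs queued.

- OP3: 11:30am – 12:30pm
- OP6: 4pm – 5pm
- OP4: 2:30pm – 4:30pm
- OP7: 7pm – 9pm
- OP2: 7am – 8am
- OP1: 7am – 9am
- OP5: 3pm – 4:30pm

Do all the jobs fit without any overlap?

No

Sorted by start: OP1, OP2, OP3, OP4, OP5, OP6, OP7.
OP2 starts before OP1 ends → OP1 and OP2 overlap.
That's a conflict, so the schedule is not conflict-free.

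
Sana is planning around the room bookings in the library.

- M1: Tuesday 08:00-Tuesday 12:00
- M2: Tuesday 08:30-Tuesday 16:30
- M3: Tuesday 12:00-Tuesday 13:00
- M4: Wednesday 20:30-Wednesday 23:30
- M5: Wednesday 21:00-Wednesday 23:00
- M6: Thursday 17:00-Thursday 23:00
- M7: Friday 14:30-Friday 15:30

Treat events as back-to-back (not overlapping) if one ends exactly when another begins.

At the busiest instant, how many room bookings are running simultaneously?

2

Sort all start/end points and keep a running count:
Tuesday 08:00 start M1 → 1
Tuesday 08:30 start M2 → 2
Tuesday 12:00 end M1 → 1
Tuesday 12:00 start M3 → 2
Tuesday 13:00 end M3 → 1
Tuesday 16:30 end M2 → 0
Wednesday 20:30 start M4 → 1
Wednesday 21:00 start M5 → 2
Wednesday 23:00 end M5 → 1
Wednesday 23:30 end M4 → 0
Thursday 17:00 start M6 → 1
Thursday 23:00 end M6 → 0
Friday 14:30 start M7 → 1
Friday 15:30 end M7 → 0
Peak is 2, at Tuesday 08:30 (M1, M2).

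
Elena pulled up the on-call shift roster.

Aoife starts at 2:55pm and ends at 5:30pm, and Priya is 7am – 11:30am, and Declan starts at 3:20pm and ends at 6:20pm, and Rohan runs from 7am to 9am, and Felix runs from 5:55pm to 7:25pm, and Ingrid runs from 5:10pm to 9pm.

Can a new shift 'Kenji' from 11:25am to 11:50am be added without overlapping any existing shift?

Rohan: ends 9am at or before Kenji starts 11:25am → clear.
Priya: starts 7am before Kenji ends 11:50am, and ends 11:30am after Kenji starts 11:25am → overlap.
Aoife: starts 2:55pm at or after Kenji ends 11:50am → clear.
Declan: starts 3:20pm at or after Kenji ends 11:50am → clear.
Ingrid: starts 5:10pm at or after Kenji ends 11:50am → clear.
Felix: starts 5:55pm at or after Kenji ends 11:50am → clear.
Kenji overlaps Priya.

No — it overlaps Priya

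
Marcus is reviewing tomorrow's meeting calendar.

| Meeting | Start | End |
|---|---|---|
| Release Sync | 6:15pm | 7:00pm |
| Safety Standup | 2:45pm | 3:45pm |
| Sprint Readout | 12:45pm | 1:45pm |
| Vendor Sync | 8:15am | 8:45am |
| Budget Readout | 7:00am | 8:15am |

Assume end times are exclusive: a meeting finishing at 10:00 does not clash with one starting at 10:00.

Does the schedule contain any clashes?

Two intervals overlap when each starts before the other ends.
Sorted by start: Budget Readout, Vendor Sync, Sprint Readout, Safety Standup, Release Sync.
Vendor Sync starts exactly when Budget Readout ends (back-to-back, no overlap) — done with Budget Readout.
Sprint Readout starts after Vendor Sync ends — done with Vendor Sync.
Safety Standup starts after Sprint Readout ends — done with Sprint Readout.
Release Sync starts after Safety Standup ends.
Every pair is clear; the schedule has no overlaps.

No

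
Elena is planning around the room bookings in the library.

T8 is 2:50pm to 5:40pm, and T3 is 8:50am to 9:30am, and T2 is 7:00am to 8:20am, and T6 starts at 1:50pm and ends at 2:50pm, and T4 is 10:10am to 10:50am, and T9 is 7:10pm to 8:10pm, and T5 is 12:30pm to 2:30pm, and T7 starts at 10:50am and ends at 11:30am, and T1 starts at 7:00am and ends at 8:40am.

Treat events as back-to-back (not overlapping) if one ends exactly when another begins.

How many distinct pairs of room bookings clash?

Two intervals overlap when each starts before the other ends.
Sorted by start: T1, T2, T3, T4, T7, T5, T6, T8, T9.
T2 starts before T1 ends → T1 and T2 overlap.
T3 starts after T1 ends, so nothing later overlaps T1 either.
T3 starts after T2 ends, so nothing later overlaps T2 either.
T4 starts after T3 ends, so nothing later overlaps T3 either.
T7 starts exactly when T4 ends (back-to-back, no overlap), so nothing later overlaps T4 either.
T5 starts after T7 ends, so nothing later overlaps T7 either.
T6 starts before T5 ends → T5 and T6 overlap.
T8 starts after T5 ends, so nothing later overlaps T5 either.
T8 starts exactly when T6 ends (back-to-back, no overlap), so nothing later overlaps T6 either.
T9 starts after T8 ends.
Overlapping pairs: T1 & T2, T5 & T6 — 2 in total.

2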